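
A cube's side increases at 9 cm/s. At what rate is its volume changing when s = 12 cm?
3888 cm³/s

V = s³
dV/dt = 3s² · ds/dt = 3·12²·9 = 3888 cm³/s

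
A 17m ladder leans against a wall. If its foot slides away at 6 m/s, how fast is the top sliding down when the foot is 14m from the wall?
28√93/31 ≈ 8.71 m/s

x² + y² = 17²
2x·dx/dt + 2y·dy/dt = 0
dy/dt = -x/y · dx/dt = -14/√93 · 6 = -28√93/31 m/s
The top is descending at 28√93/31 ≈ 8.71 m/s.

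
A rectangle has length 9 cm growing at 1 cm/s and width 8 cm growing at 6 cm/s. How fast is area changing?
62 cm²/s

A = lw
dA/dt = w·dl/dt + l·dw/dt = 8·1 + 9·6 = 62 cm²/s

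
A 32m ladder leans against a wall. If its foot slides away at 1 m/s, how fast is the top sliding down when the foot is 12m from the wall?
3√55/55 ≈ 0.4045 m/s

x² + y² = 32²
2x·dx/dt + 2y·dy/dt = 0
dy/dt = -x/y · dx/dt = -12/(4√55) · 1 = -3√55/55 m/s
The top is descending at 3√55/55 ≈ 0.4045 m/s.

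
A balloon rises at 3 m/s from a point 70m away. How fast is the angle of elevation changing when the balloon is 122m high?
0.010615 rad/s

tan(θ) = y/70
sec²(θ) · dθ/dt = (1/70) · dy/dt
dθ/dt = cos²(θ)/70 · 3 = 70/(70² + 122²) · 3
dθ/dt = 0.010615 rad/s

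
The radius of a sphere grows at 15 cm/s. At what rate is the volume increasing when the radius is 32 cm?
61440π cm³/s

V = (4/3)πr³
dV/dt = dV/dr · dr/dt = 4πr² · 15
At r = 32: dV/dt = 61440π cm³/s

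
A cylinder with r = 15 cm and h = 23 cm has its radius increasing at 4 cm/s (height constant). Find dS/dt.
424π cm²/s

S = 2πrh + 2πr² (lateral + bases)
dS/dt = (2πh + 4πr)·dr/dt = (2π·23 + 4π·15)·4
= 424π cm²/s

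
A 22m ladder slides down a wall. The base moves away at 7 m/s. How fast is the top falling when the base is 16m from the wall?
56√57/57 ≈ 7.417 m/s

x² + y² = 22²
2x·dx/dt + 2y·dy/dt = 0
dy/dt = -x/y · dx/dt = -16/(2√57) · 7 = -56√57/57 m/s
The top is descending at 56√57/57 ≈ 7.417 m/s.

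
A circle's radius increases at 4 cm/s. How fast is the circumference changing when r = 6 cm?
8π cm/s

C = 2πr
dC/dt = 2π · dr/dt = 2π · 4 = 8π cm/s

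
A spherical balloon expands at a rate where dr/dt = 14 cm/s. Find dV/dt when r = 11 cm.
6776π cm³/s

V = (4/3)πr³
dV/dt = dV/dr · dr/dt = 4πr² · 14
At r = 11: dV/dt = 6776π cm³/s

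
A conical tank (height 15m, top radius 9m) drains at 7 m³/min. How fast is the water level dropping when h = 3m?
175/(81π) ≈ 0.6877 m/min

r/h = 9/15, so r = (3/5)h
V = (1/3)πr²h = (1/3)π((3/5)h)²h = (3/25)πh³
dV/dh = (9/25)πh²
dh/dt = (dV/dt)/(dV/dh) = -7/((9/25)π·3²) = -175/(81π) m/min
The level is dropping at 175/(81π) ≈ 0.6877 m/min.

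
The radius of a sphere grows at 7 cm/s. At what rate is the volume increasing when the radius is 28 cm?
21952π cm³/s

V = (4/3)πr³
dV/dt = dV/dr · dr/dt = 4πr² · 7
At r = 28: dV/dt = 21952π cm³/s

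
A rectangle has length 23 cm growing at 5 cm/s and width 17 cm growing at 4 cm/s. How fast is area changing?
177 cm²/s

A = lw
dA/dt = w·dl/dt + l·dw/dt = 17·5 + 23·4 = 177 cm²/s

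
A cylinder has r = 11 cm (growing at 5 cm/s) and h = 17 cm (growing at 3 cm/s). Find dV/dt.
2233π cm³/s

V = πr²h
dV/dt = 2πrh·dr/dt + πr²·dh/dt
= 2π(11)(17)(5) + π(11)²(3)
= 2233π cm³/s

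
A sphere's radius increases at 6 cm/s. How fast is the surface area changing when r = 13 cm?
624π cm²/s

S = 4πr²
dS/dt = dS/dr · dr/dt = 8πr · 6
At r = 13: dS/dt = 624π cm²/s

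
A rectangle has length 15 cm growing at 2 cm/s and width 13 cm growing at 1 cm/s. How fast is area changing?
41 cm²/s

A = lw
dA/dt = w·dl/dt + l·dw/dt = 13·2 + 15·1 = 41 cm²/s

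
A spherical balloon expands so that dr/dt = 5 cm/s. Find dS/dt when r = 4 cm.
160π cm²/s

S = 4πr²
dS/dt = dS/dr · dr/dt = 8πr · 5
At r = 4: dS/dt = 160π cm²/s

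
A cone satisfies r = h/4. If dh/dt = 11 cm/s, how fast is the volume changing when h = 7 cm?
539π/16 cm³/s

V = (1/3)π(h/4)²h = πh³/48
dV/dt = πh²/16 · 11
At h = 7: dV/dt = 539π/16 cm³/s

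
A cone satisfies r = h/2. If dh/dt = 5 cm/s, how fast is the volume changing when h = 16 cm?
320π cm³/s

V = (1/3)π(h/2)²h = πh³/12
dV/dt = πh²/4 · 5
At h = 16: dV/dt = 320π cm³/s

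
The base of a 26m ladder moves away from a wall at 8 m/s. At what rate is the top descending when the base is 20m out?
80√69/69 ≈ 9.631 m/s

x² + y² = 26²
2x·dx/dt + 2y·dy/dt = 0
dy/dt = -x/y · dx/dt = -20/(2√69) · 8 = -80√69/69 m/s
The top is descending at 80√69/69 ≈ 9.631 m/s.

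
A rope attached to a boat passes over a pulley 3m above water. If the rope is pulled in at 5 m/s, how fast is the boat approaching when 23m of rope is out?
23√130/52 ≈ 5.043 m/s

rope² = x² + 3²
x = √(23² - 3²) = 2√130
dx/dt = (rope/x) · d(rope)/dt = (23/(2√130)) · (-5) = -23√130/52 m/s
The boat approaches at 23√130/52 ≈ 5.043 m/s.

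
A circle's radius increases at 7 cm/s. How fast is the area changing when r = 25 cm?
350π cm²/s

A = πr²
dA/dt = 2πr · dr/dt = 2π(25)(7) = 350π cm²/s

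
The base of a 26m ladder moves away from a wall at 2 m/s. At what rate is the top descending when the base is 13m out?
2√3/3 ≈ 1.155 m/s

x² + y² = 26²
2x·dx/dt + 2y·dy/dt = 0
dy/dt = -x/y · dx/dt = -13/(13√3) · 2 = -2√3/3 m/s
The top is descending at 2√3/3 ≈ 1.155 m/s.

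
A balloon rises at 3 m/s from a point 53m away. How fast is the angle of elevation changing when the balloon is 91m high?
0.014337 rad/s

tan(θ) = y/53
sec²(θ) · dθ/dt = (1/53) · dy/dt
dθ/dt = cos²(θ)/53 · 3 = 53/(53² + 91²) · 3
dθ/dt = 0.014337 rad/s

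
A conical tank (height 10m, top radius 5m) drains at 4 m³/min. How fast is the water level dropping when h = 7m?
16/(49π) ≈ 0.1039 m/min

r/h = 5/10, so r = (1/2)h
V = (1/3)πr²h = (1/3)π((1/2)h)²h = (1/12)πh³
dV/dh = (1/4)πh²
dh/dt = (dV/dt)/(dV/dh) = -4/((1/4)π·7²) = -16/(49π) m/min
The level is dropping at 16/(49π) ≈ 0.1039 m/min.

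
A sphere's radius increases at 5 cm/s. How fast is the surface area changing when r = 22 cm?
880π cm²/s

S = 4πr²
dS/dt = dS/dr · dr/dt = 8πr · 5
At r = 22: dS/dt = 880π cm²/s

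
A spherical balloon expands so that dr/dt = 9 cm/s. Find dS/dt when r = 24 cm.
1728π cm²/s

S = 4πr²
dS/dt = dS/dr · dr/dt = 8πr · 9
At r = 24: dS/dt = 1728π cm²/s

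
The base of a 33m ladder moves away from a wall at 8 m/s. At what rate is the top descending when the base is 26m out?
208√413/413 ≈ 10.24 m/s

x² + y² = 33²
2x·dx/dt + 2y·dy/dt = 0
dy/dt = -x/y · dx/dt = -26/√413 · 8 = -208√413/413 m/s
The top is descending at 208√413/413 ≈ 10.24 m/s.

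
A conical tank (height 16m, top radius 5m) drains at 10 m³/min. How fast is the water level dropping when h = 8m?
8/(5π) ≈ 0.5093 m/min

r/h = 5/16, so r = (5/16)h
V = (1/3)πr²h = (1/3)π((5/16)h)²h = (25/768)πh³
dV/dh = (25/256)πh²
dh/dt = (dV/dt)/(dV/dh) = -10/((25/256)π·8²) = -8/(5π) m/min
The level is dropping at 8/(5π) ≈ 0.5093 m/min.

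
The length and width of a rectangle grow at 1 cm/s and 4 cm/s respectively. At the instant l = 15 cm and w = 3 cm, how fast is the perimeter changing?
10 cm/s

P = 2(l + w)
dP/dt = 2(dl/dt + dw/dt) = 2(1 + 4) = 10 cm/s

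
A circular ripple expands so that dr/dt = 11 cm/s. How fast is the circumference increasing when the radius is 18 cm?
22π cm/s

C = 2πr
dC/dt = 2π · dr/dt = 2π · 11 = 22π cm/s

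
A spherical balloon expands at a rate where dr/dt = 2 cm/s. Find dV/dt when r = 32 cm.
8192π cm³/s

V = (4/3)πr³
dV/dt = dV/dr · dr/dt = 4πr² · 2
At r = 32: dV/dt = 8192π cm³/s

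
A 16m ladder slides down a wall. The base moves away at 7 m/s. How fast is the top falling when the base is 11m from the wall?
77√15/45 ≈ 6.627 m/s

x² + y² = 16²
2x·dx/dt + 2y·dy/dt = 0
dy/dt = -x/y · dx/dt = -11/(3√15) · 7 = -77√15/45 m/s
The top is descending at 77√15/45 ≈ 6.627 m/s.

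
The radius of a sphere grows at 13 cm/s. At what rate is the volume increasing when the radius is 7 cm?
2548π cm³/s

V = (4/3)πr³
dV/dt = dV/dr · dr/dt = 4πr² · 13
At r = 7: dV/dt = 2548π cm³/s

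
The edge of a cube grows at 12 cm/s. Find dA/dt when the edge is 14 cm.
2016 cm²/s

A = 6s²
dA/dt = 12s · ds/dt = 12·14·12 = 2016 cm²/s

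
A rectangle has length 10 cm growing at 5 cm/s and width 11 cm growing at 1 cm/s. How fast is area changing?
65 cm²/s

A = lw
dA/dt = w·dl/dt + l·dw/dt = 11·5 + 10·1 = 65 cm²/s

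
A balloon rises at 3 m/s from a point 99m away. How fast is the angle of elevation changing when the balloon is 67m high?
0.020784 rad/s

tan(θ) = y/99
sec²(θ) · dθ/dt = (1/99) · dy/dt
dθ/dt = cos²(θ)/99 · 3 = 99/(99² + 67²) · 3
dθ/dt = 0.020784 rad/s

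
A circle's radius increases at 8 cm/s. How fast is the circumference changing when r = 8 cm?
16π cm/s

C = 2πr
dC/dt = 2π · dr/dt = 2π · 8 = 16π cm/s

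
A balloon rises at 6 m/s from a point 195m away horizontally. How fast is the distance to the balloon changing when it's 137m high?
411√56794/28397 ≈ 3.449 m/s

z² = 195² + y²
z = √(195² + 137²) = √56794
dz/dt = y/z · dy/dt = 137/√56794 · 6 = 411√56794/28397 ≈ 3.449 m/s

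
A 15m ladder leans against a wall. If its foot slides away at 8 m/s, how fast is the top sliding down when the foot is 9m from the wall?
6 m/s

x² + y² = 15²
2x·dx/dt + 2y·dy/dt = 0
dy/dt = -x/y · dx/dt = -9/12 · 8 = -6 m/s
The top is descending at 6 m/s.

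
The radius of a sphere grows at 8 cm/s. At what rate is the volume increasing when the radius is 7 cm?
1568π cm³/s

V = (4/3)πr³
dV/dt = dV/dr · dr/dt = 4πr² · 8
At r = 7: dV/dt = 1568π cm³/s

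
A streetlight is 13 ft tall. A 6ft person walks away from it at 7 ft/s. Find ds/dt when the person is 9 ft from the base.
6 ft/s

By similar triangles: 13/(x+s) = 6/s
Solving: s = 6x/7
ds/dt = 6/7 · dx/dt = 6/7 · 7 = 6 ft/s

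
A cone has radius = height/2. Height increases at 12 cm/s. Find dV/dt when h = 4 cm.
48π cm³/s

V = (1/3)π(h/2)²h = πh³/12
dV/dt = πh²/4 · 12
At h = 4: dV/dt = 48π cm³/s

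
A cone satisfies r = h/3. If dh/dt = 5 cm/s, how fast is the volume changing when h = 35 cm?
6125π/9 cm³/s

V = (1/3)π(h/3)²h = πh³/27
dV/dt = πh²/9 · 5
At h = 35: dV/dt = 6125π/9 cm³/s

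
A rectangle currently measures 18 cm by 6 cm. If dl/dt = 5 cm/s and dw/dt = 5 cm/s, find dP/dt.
20 cm/s

P = 2(l + w)
dP/dt = 2(dl/dt + dw/dt) = 2(5 + 5) = 20 cm/s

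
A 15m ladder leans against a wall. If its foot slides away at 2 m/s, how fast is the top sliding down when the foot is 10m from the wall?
4√5/5 ≈ 1.789 m/s

x² + y² = 15²
2x·dx/dt + 2y·dy/dt = 0
dy/dt = -x/y · dx/dt = -10/(5√5) · 2 = -4√5/5 m/s
The top is descending at 4√5/5 ≈ 1.789 m/s.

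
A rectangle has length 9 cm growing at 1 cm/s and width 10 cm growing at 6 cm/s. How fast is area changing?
64 cm²/s

A = lw
dA/dt = w·dl/dt + l·dw/dt = 10·1 + 9·6 = 64 cm²/s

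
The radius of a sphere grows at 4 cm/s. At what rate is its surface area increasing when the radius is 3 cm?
96π cm²/s

S = 4πr²
dS/dt = dS/dr · dr/dt = 8πr · 4
At r = 3: dS/dt = 96π cm²/s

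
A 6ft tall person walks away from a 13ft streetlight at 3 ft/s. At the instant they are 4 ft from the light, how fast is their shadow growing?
18/7 ft/s

By similar triangles: 13/(x+s) = 6/s
Solving: s = 6x/7
ds/dt = 6/7 · dx/dt = 6/7 · 3 = 18/7 ft/s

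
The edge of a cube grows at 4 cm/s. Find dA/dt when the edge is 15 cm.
720 cm²/s

A = 6s²
dA/dt = 12s · ds/dt = 12·15·4 = 720 cm²/s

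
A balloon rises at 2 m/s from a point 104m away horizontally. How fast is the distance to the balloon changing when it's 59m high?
118√17/493 ≈ 0.9869 m/s

z² = 104² + y²
z = √(104² + 59²) = 29√17
dz/dt = y/z · dy/dt = 59/(29√17) · 2 = 118√17/493 ≈ 0.9869 m/s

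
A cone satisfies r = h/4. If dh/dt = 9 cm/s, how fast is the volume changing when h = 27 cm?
6561π/16 cm³/s

V = (1/3)π(h/4)²h = πh³/48
dV/dt = πh²/16 · 9
At h = 27: dV/dt = 6561π/16 cm³/s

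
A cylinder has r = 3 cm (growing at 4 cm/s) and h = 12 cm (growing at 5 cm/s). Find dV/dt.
333π cm³/s

V = πr²h
dV/dt = 2πrh·dr/dt + πr²·dh/dt
= 2π(3)(12)(4) + π(3)²(5)
= 333π cm³/s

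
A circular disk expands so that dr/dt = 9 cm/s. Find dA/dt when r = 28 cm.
504π cm²/s

A = πr²
dA/dt = 2πr · dr/dt = 2π(28)(9) = 504π cm²/s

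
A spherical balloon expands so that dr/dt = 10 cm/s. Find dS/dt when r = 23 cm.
1840π cm²/s

S = 4πr²
dS/dt = dS/dr · dr/dt = 8πr · 10
At r = 23: dS/dt = 1840π cm²/s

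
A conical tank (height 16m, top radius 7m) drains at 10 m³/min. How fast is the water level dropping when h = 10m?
128/(245π) ≈ 0.1663 m/min

r/h = 7/16, so r = (7/16)h
V = (1/3)πr²h = (1/3)π((7/16)h)²h = (49/768)πh³
dV/dh = (49/256)πh²
dh/dt = (dV/dt)/(dV/dh) = -10/((49/256)π·10²) = -128/(245π) m/min
The level is dropping at 128/(245π) ≈ 0.1663 m/min.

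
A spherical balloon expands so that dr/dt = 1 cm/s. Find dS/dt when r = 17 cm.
136π cm²/s

S = 4πr²
dS/dt = dS/dr · dr/dt = 8πr · 1
At r = 17: dS/dt = 136π cm²/s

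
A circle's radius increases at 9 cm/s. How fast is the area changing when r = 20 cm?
360π cm²/s

A = πr²
dA/dt = 2πr · dr/dt = 2π(20)(9) = 360π cm²/s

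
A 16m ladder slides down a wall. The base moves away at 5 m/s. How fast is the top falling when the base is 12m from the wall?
15√7/7 ≈ 5.669 m/s

x² + y² = 16²
2x·dx/dt + 2y·dy/dt = 0
dy/dt = -x/y · dx/dt = -12/(4√7) · 5 = -15√7/7 m/s
The top is descending at 15√7/7 ≈ 5.669 m/s.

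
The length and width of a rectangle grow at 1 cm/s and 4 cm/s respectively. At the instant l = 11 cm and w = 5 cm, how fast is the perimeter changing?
10 cm/s

P = 2(l + w)
dP/dt = 2(dl/dt + dw/dt) = 2(1 + 4) = 10 cm/s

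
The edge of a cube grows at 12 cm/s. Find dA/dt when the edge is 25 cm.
3600 cm²/s

A = 6s²
dA/dt = 12s · ds/dt = 12·25·12 = 3600 cm²/s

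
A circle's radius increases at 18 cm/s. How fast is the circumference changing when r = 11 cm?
36π cm/s

C = 2πr
dC/dt = 2π · dr/dt = 2π · 18 = 36π cm/s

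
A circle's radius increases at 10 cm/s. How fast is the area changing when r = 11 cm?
220π cm²/s

A = πr²
dA/dt = 2πr · dr/dt = 2π(11)(10) = 220π cm²/s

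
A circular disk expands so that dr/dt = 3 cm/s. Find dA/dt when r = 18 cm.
108π cm²/s

A = πr²
dA/dt = 2πr · dr/dt = 2π(18)(3) = 108π cm²/s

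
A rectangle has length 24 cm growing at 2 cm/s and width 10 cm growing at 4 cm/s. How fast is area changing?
116 cm²/s

A = lw
dA/dt = w·dl/dt + l·dw/dt = 10·2 + 24·4 = 116 cm²/s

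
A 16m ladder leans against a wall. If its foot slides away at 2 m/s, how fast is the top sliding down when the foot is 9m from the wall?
18√7/35 ≈ 1.361 m/s

x² + y² = 16²
2x·dx/dt + 2y·dy/dt = 0
dy/dt = -x/y · dx/dt = -9/(5√7) · 2 = -18√7/35 m/s
The top is descending at 18√7/35 ≈ 1.361 m/s.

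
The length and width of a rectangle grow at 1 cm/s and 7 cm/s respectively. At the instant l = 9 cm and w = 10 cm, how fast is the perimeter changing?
16 cm/s

P = 2(l + w)
dP/dt = 2(dl/dt + dw/dt) = 2(1 + 7) = 16 cm/s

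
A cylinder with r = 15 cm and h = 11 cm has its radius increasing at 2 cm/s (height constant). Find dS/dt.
164π cm²/s

S = 2πrh + 2πr² (lateral + bases)
dS/dt = (2πh + 4πr)·dr/dt = (2π·11 + 4π·15)·2
= 164π cm²/s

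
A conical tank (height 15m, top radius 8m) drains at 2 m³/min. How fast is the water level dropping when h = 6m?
25/(128π) ≈ 0.06217 m/min

r/h = 8/15, so r = (8/15)h
V = (1/3)πr²h = (1/3)π((8/15)h)²h = (64/675)πh³
dV/dh = (64/225)πh²
dh/dt = (dV/dt)/(dV/dh) = -2/((64/225)π·6²) = -25/(128π) m/min
The level is dropping at 25/(128π) ≈ 0.06217 m/min.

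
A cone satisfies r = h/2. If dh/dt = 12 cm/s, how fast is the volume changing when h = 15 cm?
675π cm³/s

V = (1/3)π(h/2)²h = πh³/12
dV/dt = πh²/4 · 12
At h = 15: dV/dt = 675π cm³/s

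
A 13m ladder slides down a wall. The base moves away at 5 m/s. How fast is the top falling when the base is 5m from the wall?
25/12 ≈ 2.083 m/s

x² + y² = 13²
2x·dx/dt + 2y·dy/dt = 0
dy/dt = -x/y · dx/dt = -5/12 · 5 = -25/12 m/s
The top is descending at 25/12 ≈ 2.083 m/s.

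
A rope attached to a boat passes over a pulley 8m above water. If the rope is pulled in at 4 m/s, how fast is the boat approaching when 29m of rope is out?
116√777/777 ≈ 4.161 m/s

rope² = x² + 8²
x = √(29² - 8²) = √777
dx/dt = (rope/x) · d(rope)/dt = (29/√777) · (-4) = -116√777/777 m/s
The boat approaches at 116√777/777 ≈ 4.161 m/s.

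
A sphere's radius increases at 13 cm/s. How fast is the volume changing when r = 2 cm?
208π cm³/s

V = (4/3)πr³
dV/dt = dV/dr · dr/dt = 4πr² · 13
At r = 2: dV/dt = 208π cm³/s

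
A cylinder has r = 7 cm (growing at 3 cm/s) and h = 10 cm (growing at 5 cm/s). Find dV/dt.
665π cm³/s

V = πr²h
dV/dt = 2πrh·dr/dt + πr²·dh/dt
= 2π(7)(10)(3) + π(7)²(5)
= 665π cm³/s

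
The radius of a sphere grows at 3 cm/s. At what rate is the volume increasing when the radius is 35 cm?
14700π cm³/s

V = (4/3)πr³
dV/dt = dV/dr · dr/dt = 4πr² · 3
At r = 35: dV/dt = 14700π cm³/s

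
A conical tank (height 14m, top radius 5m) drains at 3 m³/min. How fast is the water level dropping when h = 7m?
12/(25π) ≈ 0.1528 m/min

r/h = 5/14, so r = (5/14)h
V = (1/3)πr²h = (1/3)π((5/14)h)²h = (25/588)πh³
dV/dh = (25/196)πh²
dh/dt = (dV/dt)/(dV/dh) = -3/((25/196)π·7²) = -12/(25π) m/min
The level is dropping at 12/(25π) ≈ 0.1528 m/min.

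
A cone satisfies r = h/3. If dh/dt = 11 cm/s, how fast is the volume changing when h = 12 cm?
176π cm³/s

V = (1/3)π(h/3)²h = πh³/27
dV/dt = πh²/9 · 11
At h = 12: dV/dt = 176π cm³/s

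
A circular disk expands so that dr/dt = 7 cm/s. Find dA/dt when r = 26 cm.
364π cm²/s

A = πr²
dA/dt = 2πr · dr/dt = 2π(26)(7) = 364π cm²/s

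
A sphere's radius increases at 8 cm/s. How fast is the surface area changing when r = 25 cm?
1600π cm²/s

S = 4πr²
dS/dt = dS/dr · dr/dt = 8πr · 8
At r = 25: dS/dt = 1600π cm²/s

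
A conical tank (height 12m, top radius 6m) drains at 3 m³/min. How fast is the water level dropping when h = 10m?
3/(25π) ≈ 0.0382 m/min

r/h = 6/12, so r = (1/2)h
V = (1/3)πr²h = (1/3)π((1/2)h)²h = (1/12)πh³
dV/dh = (1/4)πh²
dh/dt = (dV/dt)/(dV/dh) = -3/((1/4)π·10²) = -3/(25π) m/min
The level is dropping at 3/(25π) ≈ 0.0382 m/min.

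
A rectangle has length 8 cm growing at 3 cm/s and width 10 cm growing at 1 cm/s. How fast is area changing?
38 cm²/s

A = lw
dA/dt = w·dl/dt + l·dw/dt = 10·3 + 8·1 = 38 cm²/s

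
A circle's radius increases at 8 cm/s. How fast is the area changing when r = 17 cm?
272π cm²/s

A = πr²
dA/dt = 2πr · dr/dt = 2π(17)(8) = 272π cm²/s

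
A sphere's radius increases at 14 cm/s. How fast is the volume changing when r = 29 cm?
47096π cm³/s

V = (4/3)πr³
dV/dt = dV/dr · dr/dt = 4πr² · 14
At r = 29: dV/dt = 47096π cm³/s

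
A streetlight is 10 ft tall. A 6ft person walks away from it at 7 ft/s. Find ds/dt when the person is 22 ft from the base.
21/2 ft/s

By similar triangles: 10/(x+s) = 6/s
Solving: s = 6x/4
ds/dt = 6/4 · dx/dt = 3/2 · 7 = 21/2 ft/s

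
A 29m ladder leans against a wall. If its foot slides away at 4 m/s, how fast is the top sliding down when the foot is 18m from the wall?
72√517/517 ≈ 3.167 m/s

x² + y² = 29²
2x·dx/dt + 2y·dy/dt = 0
dy/dt = -x/y · dx/dt = -18/√517 · 4 = -72√517/517 m/s
The top is descending at 72√517/517 ≈ 3.167 m/s.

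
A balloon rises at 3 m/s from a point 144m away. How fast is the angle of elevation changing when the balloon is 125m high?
0.011881 rad/s

tan(θ) = y/144
sec²(θ) · dθ/dt = (1/144) · dy/dt
dθ/dt = cos²(θ)/144 · 3 = 144/(144² + 125²) · 3
dθ/dt = 0.011881 rad/s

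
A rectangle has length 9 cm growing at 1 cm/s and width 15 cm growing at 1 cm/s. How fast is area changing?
24 cm²/s

A = lw
dA/dt = w·dl/dt + l·dw/dt = 15·1 + 9·1 = 24 cm²/s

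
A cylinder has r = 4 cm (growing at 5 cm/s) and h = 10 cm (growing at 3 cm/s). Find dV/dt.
448π cm³/s

V = πr²h
dV/dt = 2πrh·dr/dt + πr²·dh/dt
= 2π(4)(10)(5) + π(4)²(3)
= 448π cm³/s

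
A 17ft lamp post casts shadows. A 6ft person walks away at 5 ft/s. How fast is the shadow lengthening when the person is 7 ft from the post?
30/11 ft/s

By similar triangles: 17/(x+s) = 6/s
Solving: s = 6x/11
ds/dt = 6/11 · dx/dt = 6/11 · 5 = 30/11 ft/s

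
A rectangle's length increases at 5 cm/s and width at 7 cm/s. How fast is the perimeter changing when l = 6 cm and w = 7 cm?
24 cm/s

P = 2(l + w)
dP/dt = 2(dl/dt + dw/dt) = 2(5 + 7) = 24 cm/s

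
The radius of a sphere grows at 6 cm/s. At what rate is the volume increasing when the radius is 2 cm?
96π cm³/s

V = (4/3)πr³
dV/dt = dV/dr · dr/dt = 4πr² · 6
At r = 2: dV/dt = 96π cm³/s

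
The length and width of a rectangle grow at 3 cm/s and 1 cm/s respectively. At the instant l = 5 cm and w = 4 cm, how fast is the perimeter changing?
8 cm/s

P = 2(l + w)
dP/dt = 2(dl/dt + dw/dt) = 2(3 + 1) = 8 cm/s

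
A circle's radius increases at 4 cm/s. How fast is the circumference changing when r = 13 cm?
8π cm/s

C = 2πr
dC/dt = 2π · dr/dt = 2π · 4 = 8π cm/s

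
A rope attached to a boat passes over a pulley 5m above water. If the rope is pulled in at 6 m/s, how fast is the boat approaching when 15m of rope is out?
9√2/2 ≈ 6.364 m/s

rope² = x² + 5²
x = √(15² - 5²) = 10√2
dx/dt = (rope/x) · d(rope)/dt = (15/(10√2)) · (-6) = -9√2/2 m/s
The boat approaches at 9√2/2 ≈ 6.364 m/s.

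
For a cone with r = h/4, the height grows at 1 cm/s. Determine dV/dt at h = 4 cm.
π cm³/s

V = (1/3)π(h/4)²h = πh³/48
dV/dt = πh²/16 · 1
At h = 4: dV/dt = π cm³/s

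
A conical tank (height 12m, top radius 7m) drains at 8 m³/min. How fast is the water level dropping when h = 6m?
32/(49π) ≈ 0.2079 m/min

r/h = 7/12, so r = (7/12)h
V = (1/3)πr²h = (1/3)π((7/12)h)²h = (49/432)πh³
dV/dh = (49/144)πh²
dh/dt = (dV/dt)/(dV/dh) = -8/((49/144)π·6²) = -32/(49π) m/min
The level is dropping at 32/(49π) ≈ 0.2079 m/min.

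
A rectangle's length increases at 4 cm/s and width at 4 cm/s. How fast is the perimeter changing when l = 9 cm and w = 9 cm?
16 cm/s

P = 2(l + w)
dP/dt = 2(dl/dt + dw/dt) = 2(4 + 4) = 16 cm/s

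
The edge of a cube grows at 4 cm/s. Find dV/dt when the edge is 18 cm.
3888 cm³/s

V = s³
dV/dt = 3s² · ds/dt = 3·18²·4 = 3888 cm³/s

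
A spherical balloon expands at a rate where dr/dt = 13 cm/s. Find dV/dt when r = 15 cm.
11700π cm³/s

V = (4/3)πr³
dV/dt = dV/dr · dr/dt = 4πr² · 13
At r = 15: dV/dt = 11700π cm³/s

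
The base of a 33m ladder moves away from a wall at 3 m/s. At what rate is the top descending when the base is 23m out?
69√35/140 ≈ 2.916 m/s

x² + y² = 33²
2x·dx/dt + 2y·dy/dt = 0
dy/dt = -x/y · dx/dt = -23/(4√35) · 3 = -69√35/140 m/s
The top is descending at 69√35/140 ≈ 2.916 m/s.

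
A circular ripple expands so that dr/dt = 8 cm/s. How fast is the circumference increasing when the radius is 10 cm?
16π cm/s

C = 2πr
dC/dt = 2π · dr/dt = 2π · 8 = 16π cm/s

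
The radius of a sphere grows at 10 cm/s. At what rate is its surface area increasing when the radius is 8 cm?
640π cm²/s

S = 4πr²
dS/dt = dS/dr · dr/dt = 8πr · 10
At r = 8: dS/dt = 640π cm²/s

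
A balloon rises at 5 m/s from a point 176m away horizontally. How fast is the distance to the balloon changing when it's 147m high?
147√52585/10517 ≈ 3.205 m/s

z² = 176² + y²
z = √(176² + 147²) = √52585
dz/dt = y/z · dy/dt = 147/√52585 · 5 = 147√52585/10517 ≈ 3.205 m/s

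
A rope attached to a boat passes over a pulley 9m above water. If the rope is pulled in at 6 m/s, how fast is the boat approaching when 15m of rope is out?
15/2 = 7.5 m/s

rope² = x² + 9²
x = √(15² - 9²) = 12
dx/dt = (rope/x) · d(rope)/dt = (15/12) · (-6) = -15/2 m/s
The boat approaches at 15/2 = 7.5 m/s.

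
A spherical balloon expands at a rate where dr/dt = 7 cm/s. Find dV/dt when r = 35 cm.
34300π cm³/s

V = (4/3)πr³
dV/dt = dV/dr · dr/dt = 4πr² · 7
At r = 35: dV/dt = 34300π cm³/s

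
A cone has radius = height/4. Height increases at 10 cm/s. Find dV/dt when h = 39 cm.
7605π/8 cm³/s

V = (1/3)π(h/4)²h = πh³/48
dV/dt = πh²/16 · 10
At h = 39: dV/dt = 7605π/8 cm³/s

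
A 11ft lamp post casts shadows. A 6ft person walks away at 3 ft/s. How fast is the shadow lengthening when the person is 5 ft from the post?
18/5 ft/s

By similar triangles: 11/(x+s) = 6/s
Solving: s = 6x/5
ds/dt = 6/5 · dx/dt = 6/5 · 3 = 18/5 ft/s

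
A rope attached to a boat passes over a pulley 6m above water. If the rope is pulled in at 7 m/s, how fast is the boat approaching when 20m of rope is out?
10√91/13 ≈ 7.338 m/s

rope² = x² + 6²
x = √(20² - 6²) = 2√91
dx/dt = (rope/x) · d(rope)/dt = (20/(2√91)) · (-7) = -10√91/13 m/s
The boat approaches at 10√91/13 ≈ 7.338 m/s.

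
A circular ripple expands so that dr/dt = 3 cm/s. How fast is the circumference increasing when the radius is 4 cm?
6π cm/s

C = 2πr
dC/dt = 2π · dr/dt = 2π · 3 = 6π cm/s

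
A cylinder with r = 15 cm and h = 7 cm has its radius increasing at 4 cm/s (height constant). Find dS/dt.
296π cm²/s

S = 2πrh + 2πr² (lateral + bases)
dS/dt = (2πh + 4πr)·dr/dt = (2π·7 + 4π·15)·4
= 296π cm²/s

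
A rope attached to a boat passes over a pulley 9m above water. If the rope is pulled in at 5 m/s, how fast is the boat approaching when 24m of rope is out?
8√55/11 ≈ 5.394 m/s

rope² = x² + 9²
x = √(24² - 9²) = 3√55
dx/dt = (rope/x) · d(rope)/dt = (24/(3√55)) · (-5) = -8√55/11 m/s
The boat approaches at 8√55/11 ≈ 5.394 m/s.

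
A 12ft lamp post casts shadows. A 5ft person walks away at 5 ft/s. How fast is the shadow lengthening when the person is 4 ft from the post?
25/7 ft/s

By similar triangles: 12/(x+s) = 5/s
Solving: s = 5x/7
ds/dt = 5/7 · dx/dt = 5/7 · 5 = 25/7 ft/s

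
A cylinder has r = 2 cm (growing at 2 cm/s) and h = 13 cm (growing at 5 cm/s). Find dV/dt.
124π cm³/s

V = πr²h
dV/dt = 2πrh·dr/dt + πr²·dh/dt
= 2π(2)(13)(2) + π(2)²(5)
= 124π cm³/s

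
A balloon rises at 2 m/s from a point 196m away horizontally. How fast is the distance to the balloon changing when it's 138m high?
138√85/1105 ≈ 1.151 m/s

z² = 196² + y²
z = √(196² + 138²) = 26√85
dz/dt = y/z · dy/dt = 138/(26√85) · 2 = 138√85/1105 ≈ 1.151 m/s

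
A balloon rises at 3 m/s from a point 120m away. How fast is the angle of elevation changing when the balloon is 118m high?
0.01271 rad/s

tan(θ) = y/120
sec²(θ) · dθ/dt = (1/120) · dy/dt
dθ/dt = cos²(θ)/120 · 3 = 120/(120² + 118²) · 3
dθ/dt = 0.01271 rad/s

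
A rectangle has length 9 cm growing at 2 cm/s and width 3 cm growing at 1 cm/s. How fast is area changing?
15 cm²/s

A = lw
dA/dt = w·dl/dt + l·dw/dt = 3·2 + 9·1 = 15 cm²/s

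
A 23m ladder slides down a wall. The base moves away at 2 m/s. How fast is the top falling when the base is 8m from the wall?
16√465/465 ≈ 0.742 m/s

x² + y² = 23²
2x·dx/dt + 2y·dy/dt = 0
dy/dt = -x/y · dx/dt = -8/√465 · 2 = -16√465/465 m/s
The top is descending at 16√465/465 ≈ 0.742 m/s.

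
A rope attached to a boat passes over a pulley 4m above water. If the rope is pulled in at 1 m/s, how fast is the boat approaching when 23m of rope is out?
23√57/171 ≈ 1.015 m/s

rope² = x² + 4²
x = √(23² - 4²) = 3√57
dx/dt = (rope/x) · d(rope)/dt = (23/(3√57)) · (-1) = -23√57/171 m/s
The boat approaches at 23√57/171 ≈ 1.015 m/s.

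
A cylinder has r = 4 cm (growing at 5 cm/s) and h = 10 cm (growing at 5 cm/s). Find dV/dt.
480π cm³/s

V = πr²h
dV/dt = 2πrh·dr/dt + πr²·dh/dt
= 2π(4)(10)(5) + π(4)²(5)
= 480π cm³/s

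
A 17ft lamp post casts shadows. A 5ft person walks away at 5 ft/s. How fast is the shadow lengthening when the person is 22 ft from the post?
25/12 ft/s

By similar triangles: 17/(x+s) = 5/s
Solving: s = 5x/12
ds/dt = 5/12 · dx/dt = 5/12 · 5 = 25/12 ft/s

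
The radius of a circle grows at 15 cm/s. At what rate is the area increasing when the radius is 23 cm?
690π cm²/s

A = πr²
dA/dt = 2πr · dr/dt = 2π(23)(15) = 690π cm²/s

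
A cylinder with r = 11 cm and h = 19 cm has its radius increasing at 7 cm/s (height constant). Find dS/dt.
574π cm²/s

S = 2πrh + 2πr² (lateral + bases)
dS/dt = (2πh + 4πr)·dr/dt = (2π·19 + 4π·11)·7
= 574π cm²/s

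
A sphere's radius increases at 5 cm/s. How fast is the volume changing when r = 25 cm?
12500π cm³/s

V = (4/3)πr³
dV/dt = dV/dr · dr/dt = 4πr² · 5
At r = 25: dV/dt = 12500π cm³/s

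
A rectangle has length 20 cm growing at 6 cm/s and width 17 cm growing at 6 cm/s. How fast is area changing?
222 cm²/s

A = lw
dA/dt = w·dl/dt + l·dw/dt = 17·6 + 20·6 = 222 cm²/s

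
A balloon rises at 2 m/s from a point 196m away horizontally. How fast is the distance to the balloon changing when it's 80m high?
40√2801/2801 ≈ 0.7558 m/s

z² = 196² + y²
z = √(196² + 80²) = 4√2801
dz/dt = y/z · dy/dt = 80/(4√2801) · 2 = 40√2801/2801 ≈ 0.7558 m/s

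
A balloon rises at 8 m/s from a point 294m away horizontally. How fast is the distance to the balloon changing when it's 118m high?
236√25090/12545 ≈ 2.98 m/s

z² = 294² + y²
z = √(294² + 118²) = 2√25090
dz/dt = y/z · dy/dt = 118/(2√25090) · 8 = 236√25090/12545 ≈ 2.98 m/s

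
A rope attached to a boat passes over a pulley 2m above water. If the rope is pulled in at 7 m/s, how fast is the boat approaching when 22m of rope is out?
77√30/60 ≈ 7.029 m/s

rope² = x² + 2²
x = √(22² - 2²) = 4√30
dx/dt = (rope/x) · d(rope)/dt = (22/(4√30)) · (-7) = -77√30/60 m/s
The boat approaches at 77√30/60 ≈ 7.029 m/s.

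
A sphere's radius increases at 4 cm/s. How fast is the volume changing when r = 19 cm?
5776π cm³/s

V = (4/3)πr³
dV/dt = dV/dr · dr/dt = 4πr² · 4
At r = 19: dV/dt = 5776π cm³/s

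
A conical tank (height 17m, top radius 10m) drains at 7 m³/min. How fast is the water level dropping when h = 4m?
2023/(1600π) ≈ 0.4025 m/min

r/h = 10/17, so r = (10/17)h
V = (1/3)πr²h = (1/3)π((10/17)h)²h = (100/867)πh³
dV/dh = (100/289)πh²
dh/dt = (dV/dt)/(dV/dh) = -7/((100/289)π·4²) = -2023/(1600π) m/min
The level is dropping at 2023/(1600π) ≈ 0.4025 m/min.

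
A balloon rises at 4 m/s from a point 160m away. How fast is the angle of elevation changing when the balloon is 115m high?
0.016484 rad/s

tan(θ) = y/160
sec²(θ) · dθ/dt = (1/160) · dy/dt
dθ/dt = cos²(θ)/160 · 4 = 160/(160² + 115²) · 4
dθ/dt = 0.016484 rad/s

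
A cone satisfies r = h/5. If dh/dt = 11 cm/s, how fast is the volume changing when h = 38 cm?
15884π/25 cm³/s

V = (1/3)π(h/5)²h = πh³/75
dV/dt = πh²/25 · 11
At h = 38: dV/dt = 15884π/25 cm³/s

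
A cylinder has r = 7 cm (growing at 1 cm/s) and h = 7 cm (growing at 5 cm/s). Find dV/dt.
343π cm³/s

V = πr²h
dV/dt = 2πrh·dr/dt + πr²·dh/dt
= 2π(7)(7)(1) + π(7)²(5)
= 343π cm³/s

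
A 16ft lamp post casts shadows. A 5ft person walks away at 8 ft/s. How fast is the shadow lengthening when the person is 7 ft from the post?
40/11 ft/s

By similar triangles: 16/(x+s) = 5/s
Solving: s = 5x/11
ds/dt = 5/11 · dx/dt = 5/11 · 8 = 40/11 ft/s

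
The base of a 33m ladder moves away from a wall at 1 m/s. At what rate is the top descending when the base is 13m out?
13√230/460 ≈ 0.4286 m/s

x² + y² = 33²
2x·dx/dt + 2y·dy/dt = 0
dy/dt = -x/y · dx/dt = -13/(2√230) · 1 = -13√230/460 m/s
The top is descending at 13√230/460 ≈ 0.4286 m/s.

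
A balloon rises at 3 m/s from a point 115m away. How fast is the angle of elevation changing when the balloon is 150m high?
0.009657 rad/s

tan(θ) = y/115
sec²(θ) · dθ/dt = (1/115) · dy/dt
dθ/dt = cos²(θ)/115 · 3 = 115/(115² + 150²) · 3
dθ/dt = 0.009657 rad/s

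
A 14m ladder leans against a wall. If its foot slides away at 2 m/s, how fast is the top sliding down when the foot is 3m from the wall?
6√187/187 ≈ 0.4388 m/s

x² + y² = 14²
2x·dx/dt + 2y·dy/dt = 0
dy/dt = -x/y · dx/dt = -3/√187 · 2 = -6√187/187 m/s
The top is descending at 6√187/187 ≈ 0.4388 m/s.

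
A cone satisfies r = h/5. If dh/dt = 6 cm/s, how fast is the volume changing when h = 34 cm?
6936π/25 cm³/s

V = (1/3)π(h/5)²h = πh³/75
dV/dt = πh²/25 · 6
At h = 34: dV/dt = 6936π/25 cm³/s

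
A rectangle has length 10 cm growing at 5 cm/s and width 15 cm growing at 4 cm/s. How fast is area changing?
115 cm²/s

A = lw
dA/dt = w·dl/dt + l·dw/dt = 15·5 + 10·4 = 115 cm²/s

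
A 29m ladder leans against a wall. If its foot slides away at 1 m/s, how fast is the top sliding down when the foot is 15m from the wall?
15√154/308 ≈ 0.6044 m/s

x² + y² = 29²
2x·dx/dt + 2y·dy/dt = 0
dy/dt = -x/y · dx/dt = -15/(2√154) · 1 = -15√154/308 m/s
The top is descending at 15√154/308 ≈ 0.6044 m/s.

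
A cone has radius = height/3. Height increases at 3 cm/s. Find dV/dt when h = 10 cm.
100π/3 cm³/s

V = (1/3)π(h/3)²h = πh³/27
dV/dt = πh²/9 · 3
At h = 10: dV/dt = 100π/3 cm³/s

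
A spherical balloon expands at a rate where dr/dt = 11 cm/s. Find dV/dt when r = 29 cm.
37004π cm³/s

V = (4/3)πr³
dV/dt = dV/dr · dr/dt = 4πr² · 11
At r = 29: dV/dt = 37004π cm³/s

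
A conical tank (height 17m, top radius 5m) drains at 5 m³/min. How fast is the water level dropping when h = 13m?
289/(845π) ≈ 0.1089 m/min

r/h = 5/17, so r = (5/17)h
V = (1/3)πr²h = (1/3)π((5/17)h)²h = (25/867)πh³
dV/dh = (25/289)πh²
dh/dt = (dV/dt)/(dV/dh) = -5/((25/289)π·13²) = -289/(845π) m/min
The level is dropping at 289/(845π) ≈ 0.1089 m/min.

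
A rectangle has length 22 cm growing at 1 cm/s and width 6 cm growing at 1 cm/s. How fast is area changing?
28 cm²/s

A = lw
dA/dt = w·dl/dt + l·dw/dt = 6·1 + 22·1 = 28 cm²/s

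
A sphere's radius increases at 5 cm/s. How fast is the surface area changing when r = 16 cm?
640π cm²/s

S = 4πr²
dS/dt = dS/dr · dr/dt = 8πr · 5
At r = 16: dS/dt = 640π cm²/s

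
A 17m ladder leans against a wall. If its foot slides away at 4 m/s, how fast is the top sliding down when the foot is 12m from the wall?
48√145/145 ≈ 3.986 m/s

x² + y² = 17²
2x·dx/dt + 2y·dy/dt = 0
dy/dt = -x/y · dx/dt = -12/√145 · 4 = -48√145/145 m/s
The top is descending at 48√145/145 ≈ 3.986 m/s.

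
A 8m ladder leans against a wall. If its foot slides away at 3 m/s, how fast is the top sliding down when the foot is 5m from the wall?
5√39/13 ≈ 2.402 m/s

x² + y² = 8²
2x·dx/dt + 2y·dy/dt = 0
dy/dt = -x/y · dx/dt = -5/√39 · 3 = -5√39/13 m/s
The top is descending at 5√39/13 ≈ 2.402 m/s.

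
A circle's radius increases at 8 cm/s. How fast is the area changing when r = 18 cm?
288π cm²/s

A = πr²
dA/dt = 2πr · dr/dt = 2π(18)(8) = 288π cm²/s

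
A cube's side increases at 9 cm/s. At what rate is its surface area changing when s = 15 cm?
1620 cm²/s

A = 6s²
dA/dt = 12s · ds/dt = 12·15·9 = 1620 cm²/s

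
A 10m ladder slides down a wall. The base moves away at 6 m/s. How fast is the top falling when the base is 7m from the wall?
14√51/17 ≈ 5.881 m/s

x² + y² = 10²
2x·dx/dt + 2y·dy/dt = 0
dy/dt = -x/y · dx/dt = -7/√51 · 6 = -14√51/17 m/s
The top is descending at 14√51/17 ≈ 5.881 m/s.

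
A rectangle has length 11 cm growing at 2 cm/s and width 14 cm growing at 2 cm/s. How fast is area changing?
50 cm²/s

A = lw
dA/dt = w·dl/dt + l·dw/dt = 14·2 + 11·2 = 50 cm²/s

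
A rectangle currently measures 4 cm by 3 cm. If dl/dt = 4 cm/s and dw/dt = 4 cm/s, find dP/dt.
16 cm/s

P = 2(l + w)
dP/dt = 2(dl/dt + dw/dt) = 2(4 + 4) = 16 cm/s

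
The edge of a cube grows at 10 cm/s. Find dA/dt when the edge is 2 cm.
240 cm²/s

A = 6s²
dA/dt = 12s · ds/dt = 12·2·10 = 240 cm²/s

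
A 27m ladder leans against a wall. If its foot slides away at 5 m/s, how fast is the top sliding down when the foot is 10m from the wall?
50√629/629 ≈ 1.994 m/s

x² + y² = 27²
2x·dx/dt + 2y·dy/dt = 0
dy/dt = -x/y · dx/dt = -10/√629 · 5 = -50√629/629 m/s
The top is descending at 50√629/629 ≈ 1.994 m/s.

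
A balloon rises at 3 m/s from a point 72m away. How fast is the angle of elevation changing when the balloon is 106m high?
0.013155 rad/s

tan(θ) = y/72
sec²(θ) · dθ/dt = (1/72) · dy/dt
dθ/dt = cos²(θ)/72 · 3 = 72/(72² + 106²) · 3
dθ/dt = 0.013155 rad/s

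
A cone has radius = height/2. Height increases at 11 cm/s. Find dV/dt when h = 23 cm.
5819π/4 cm³/s

V = (1/3)π(h/2)²h = πh³/12
dV/dt = πh²/4 · 11
At h = 23: dV/dt = 5819π/4 cm³/s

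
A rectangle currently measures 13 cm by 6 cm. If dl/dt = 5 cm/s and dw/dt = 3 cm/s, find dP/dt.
16 cm/s

P = 2(l + w)
dP/dt = 2(dl/dt + dw/dt) = 2(5 + 3) = 16 cm/s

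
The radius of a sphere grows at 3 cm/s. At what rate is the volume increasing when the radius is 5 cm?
300π cm³/s

V = (4/3)πr³
dV/dt = dV/dr · dr/dt = 4πr² · 3
At r = 5: dV/dt = 300π cm³/s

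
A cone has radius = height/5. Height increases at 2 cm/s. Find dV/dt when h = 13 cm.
338π/25 cm³/s

V = (1/3)π(h/5)²h = πh³/75
dV/dt = πh²/25 · 2
At h = 13: dV/dt = 338π/25 cm³/s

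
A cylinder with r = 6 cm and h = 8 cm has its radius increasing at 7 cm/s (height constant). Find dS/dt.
280π cm²/s

S = 2πrh + 2πr² (lateral + bases)
dS/dt = (2πh + 4πr)·dr/dt = (2π·8 + 4π·6)·7
= 280π cm²/s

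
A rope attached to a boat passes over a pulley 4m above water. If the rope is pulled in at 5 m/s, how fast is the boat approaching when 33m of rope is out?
165√1073/1073 ≈ 5.037 m/s

rope² = x² + 4²
x = √(33² - 4²) = √1073
dx/dt = (rope/x) · d(rope)/dt = (33/√1073) · (-5) = -165√1073/1073 m/s
The boat approaches at 165√1073/1073 ≈ 5.037 m/s.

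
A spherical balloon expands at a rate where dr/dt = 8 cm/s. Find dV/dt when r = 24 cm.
18432π cm³/s

V = (4/3)πr³
dV/dt = dV/dr · dr/dt = 4πr² · 8
At r = 24: dV/dt = 18432π cm³/s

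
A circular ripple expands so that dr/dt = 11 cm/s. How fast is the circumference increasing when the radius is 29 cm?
22π cm/s

C = 2πr
dC/dt = 2π · dr/dt = 2π · 11 = 22π cm/s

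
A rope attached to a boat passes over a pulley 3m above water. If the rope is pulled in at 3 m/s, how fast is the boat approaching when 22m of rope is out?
66√19/95 ≈ 3.028 m/s

rope² = x² + 3²
x = √(22² - 3²) = 5√19
dx/dt = (rope/x) · d(rope)/dt = (22/(5√19)) · (-3) = -66√19/95 m/s
The boat approaches at 66√19/95 ≈ 3.028 m/s.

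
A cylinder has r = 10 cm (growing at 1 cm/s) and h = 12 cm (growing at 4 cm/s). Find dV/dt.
640π cm³/s

V = πr²h
dV/dt = 2πrh·dr/dt + πr²·dh/dt
= 2π(10)(12)(1) + π(10)²(4)
= 640π cm³/s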